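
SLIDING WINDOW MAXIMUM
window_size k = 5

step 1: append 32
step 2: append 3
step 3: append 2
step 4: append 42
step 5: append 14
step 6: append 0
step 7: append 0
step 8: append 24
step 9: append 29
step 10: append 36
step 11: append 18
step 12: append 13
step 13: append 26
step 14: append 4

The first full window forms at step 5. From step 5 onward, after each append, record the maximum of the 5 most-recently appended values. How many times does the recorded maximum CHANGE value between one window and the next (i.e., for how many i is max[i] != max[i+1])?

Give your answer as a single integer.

step 1: append 32 -> window=[32] (not full yet)
step 2: append 3 -> window=[32, 3] (not full yet)
step 3: append 2 -> window=[32, 3, 2] (not full yet)
step 4: append 42 -> window=[32, 3, 2, 42] (not full yet)
step 5: append 14 -> window=[32, 3, 2, 42, 14] -> max=42
step 6: append 0 -> window=[3, 2, 42, 14, 0] -> max=42
step 7: append 0 -> window=[2, 42, 14, 0, 0] -> max=42
step 8: append 24 -> window=[42, 14, 0, 0, 24] -> max=42
step 9: append 29 -> window=[14, 0, 0, 24, 29] -> max=29
step 10: append 36 -> window=[0, 0, 24, 29, 36] -> max=36
step 11: append 18 -> window=[0, 24, 29, 36, 18] -> max=36
step 12: append 13 -> window=[24, 29, 36, 18, 13] -> max=36
step 13: append 26 -> window=[29, 36, 18, 13, 26] -> max=36
step 14: append 4 -> window=[36, 18, 13, 26, 4] -> max=36
Recorded maximums: 42 42 42 42 29 36 36 36 36 36
Changes between consecutive maximums: 2

Answer: 2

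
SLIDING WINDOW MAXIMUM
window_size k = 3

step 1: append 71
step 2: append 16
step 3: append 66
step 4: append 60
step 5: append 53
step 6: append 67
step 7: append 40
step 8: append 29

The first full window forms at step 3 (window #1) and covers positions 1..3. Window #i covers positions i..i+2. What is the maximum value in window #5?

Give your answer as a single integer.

Answer: 67

Derivation:
step 1: append 71 -> window=[71] (not full yet)
step 2: append 16 -> window=[71, 16] (not full yet)
step 3: append 66 -> window=[71, 16, 66] -> max=71
step 4: append 60 -> window=[16, 66, 60] -> max=66
step 5: append 53 -> window=[66, 60, 53] -> max=66
step 6: append 67 -> window=[60, 53, 67] -> max=67
step 7: append 40 -> window=[53, 67, 40] -> max=67
Window #5 max = 67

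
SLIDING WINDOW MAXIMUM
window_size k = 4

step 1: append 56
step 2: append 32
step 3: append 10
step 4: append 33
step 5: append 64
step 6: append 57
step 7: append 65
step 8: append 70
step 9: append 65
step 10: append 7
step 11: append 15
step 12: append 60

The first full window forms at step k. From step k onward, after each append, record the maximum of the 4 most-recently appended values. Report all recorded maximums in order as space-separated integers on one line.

Answer: 56 64 64 65 70 70 70 70 65

Derivation:
step 1: append 56 -> window=[56] (not full yet)
step 2: append 32 -> window=[56, 32] (not full yet)
step 3: append 10 -> window=[56, 32, 10] (not full yet)
step 4: append 33 -> window=[56, 32, 10, 33] -> max=56
step 5: append 64 -> window=[32, 10, 33, 64] -> max=64
step 6: append 57 -> window=[10, 33, 64, 57] -> max=64
step 7: append 65 -> window=[33, 64, 57, 65] -> max=65
step 8: append 70 -> window=[64, 57, 65, 70] -> max=70
step 9: append 65 -> window=[57, 65, 70, 65] -> max=70
step 10: append 7 -> window=[65, 70, 65, 7] -> max=70
step 11: append 15 -> window=[70, 65, 7, 15] -> max=70
step 12: append 60 -> window=[65, 7, 15, 60] -> max=65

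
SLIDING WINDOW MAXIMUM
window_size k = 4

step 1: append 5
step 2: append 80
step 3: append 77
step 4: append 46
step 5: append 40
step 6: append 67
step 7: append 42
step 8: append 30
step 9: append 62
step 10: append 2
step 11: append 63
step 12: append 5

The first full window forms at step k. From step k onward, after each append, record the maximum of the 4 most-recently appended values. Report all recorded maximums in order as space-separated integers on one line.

step 1: append 5 -> window=[5] (not full yet)
step 2: append 80 -> window=[5, 80] (not full yet)
step 3: append 77 -> window=[5, 80, 77] (not full yet)
step 4: append 46 -> window=[5, 80, 77, 46] -> max=80
step 5: append 40 -> window=[80, 77, 46, 40] -> max=80
step 6: append 67 -> window=[77, 46, 40, 67] -> max=77
step 7: append 42 -> window=[46, 40, 67, 42] -> max=67
step 8: append 30 -> window=[40, 67, 42, 30] -> max=67
step 9: append 62 -> window=[67, 42, 30, 62] -> max=67
step 10: append 2 -> window=[42, 30, 62, 2] -> max=62
step 11: append 63 -> window=[30, 62, 2, 63] -> max=63
step 12: append 5 -> window=[62, 2, 63, 5] -> max=63

Answer: 80 80 77 67 67 67 62 63 63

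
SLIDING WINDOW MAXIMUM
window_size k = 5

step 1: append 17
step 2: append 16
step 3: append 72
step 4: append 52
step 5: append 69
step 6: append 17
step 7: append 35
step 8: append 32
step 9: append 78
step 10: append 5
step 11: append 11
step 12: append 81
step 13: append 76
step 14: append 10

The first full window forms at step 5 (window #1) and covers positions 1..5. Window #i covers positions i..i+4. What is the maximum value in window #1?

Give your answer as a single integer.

Answer: 72

Derivation:
step 1: append 17 -> window=[17] (not full yet)
step 2: append 16 -> window=[17, 16] (not full yet)
step 3: append 72 -> window=[17, 16, 72] (not full yet)
step 4: append 52 -> window=[17, 16, 72, 52] (not full yet)
step 5: append 69 -> window=[17, 16, 72, 52, 69] -> max=72
Window #1 max = 72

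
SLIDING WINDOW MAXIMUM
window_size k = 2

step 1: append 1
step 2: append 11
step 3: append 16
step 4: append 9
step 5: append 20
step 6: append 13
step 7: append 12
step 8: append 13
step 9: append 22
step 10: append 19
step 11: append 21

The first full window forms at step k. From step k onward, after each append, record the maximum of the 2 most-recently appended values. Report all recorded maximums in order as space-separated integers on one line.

step 1: append 1 -> window=[1] (not full yet)
step 2: append 11 -> window=[1, 11] -> max=11
step 3: append 16 -> window=[11, 16] -> max=16
step 4: append 9 -> window=[16, 9] -> max=16
step 5: append 20 -> window=[9, 20] -> max=20
step 6: append 13 -> window=[20, 13] -> max=20
step 7: append 12 -> window=[13, 12] -> max=13
step 8: append 13 -> window=[12, 13] -> max=13
step 9: append 22 -> window=[13, 22] -> max=22
step 10: append 19 -> window=[22, 19] -> max=22
step 11: append 21 -> window=[19, 21] -> max=21

Answer: 11 16 16 20 20 13 13 22 22 21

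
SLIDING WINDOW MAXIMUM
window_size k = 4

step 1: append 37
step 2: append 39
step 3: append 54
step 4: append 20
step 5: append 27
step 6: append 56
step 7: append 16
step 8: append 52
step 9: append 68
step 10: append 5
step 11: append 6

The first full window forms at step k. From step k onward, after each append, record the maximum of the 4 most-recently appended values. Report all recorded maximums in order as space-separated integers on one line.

Answer: 54 54 56 56 56 68 68 68

Derivation:
step 1: append 37 -> window=[37] (not full yet)
step 2: append 39 -> window=[37, 39] (not full yet)
step 3: append 54 -> window=[37, 39, 54] (not full yet)
step 4: append 20 -> window=[37, 39, 54, 20] -> max=54
step 5: append 27 -> window=[39, 54, 20, 27] -> max=54
step 6: append 56 -> window=[54, 20, 27, 56] -> max=56
step 7: append 16 -> window=[20, 27, 56, 16] -> max=56
step 8: append 52 -> window=[27, 56, 16, 52] -> max=56
step 9: append 68 -> window=[56, 16, 52, 68] -> max=68
step 10: append 5 -> window=[16, 52, 68, 5] -> max=68
step 11: append 6 -> window=[52, 68, 5, 6] -> max=68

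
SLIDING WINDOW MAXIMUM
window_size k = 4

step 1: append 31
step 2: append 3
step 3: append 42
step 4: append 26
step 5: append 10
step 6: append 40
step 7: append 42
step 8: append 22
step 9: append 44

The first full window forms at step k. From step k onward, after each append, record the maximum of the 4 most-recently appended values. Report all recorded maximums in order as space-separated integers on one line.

step 1: append 31 -> window=[31] (not full yet)
step 2: append 3 -> window=[31, 3] (not full yet)
step 3: append 42 -> window=[31, 3, 42] (not full yet)
step 4: append 26 -> window=[31, 3, 42, 26] -> max=42
step 5: append 10 -> window=[3, 42, 26, 10] -> max=42
step 6: append 40 -> window=[42, 26, 10, 40] -> max=42
step 7: append 42 -> window=[26, 10, 40, 42] -> max=42
step 8: append 22 -> window=[10, 40, 42, 22] -> max=42
step 9: append 44 -> window=[40, 42, 22, 44] -> max=44

Answer: 42 42 42 42 42 44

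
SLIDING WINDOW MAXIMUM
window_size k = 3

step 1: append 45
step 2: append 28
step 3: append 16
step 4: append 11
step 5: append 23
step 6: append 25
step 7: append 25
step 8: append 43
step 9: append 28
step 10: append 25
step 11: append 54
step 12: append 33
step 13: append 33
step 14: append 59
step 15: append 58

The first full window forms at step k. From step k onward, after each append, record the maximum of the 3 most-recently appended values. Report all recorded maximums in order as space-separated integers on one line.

Answer: 45 28 23 25 25 43 43 43 54 54 54 59 59

Derivation:
step 1: append 45 -> window=[45] (not full yet)
step 2: append 28 -> window=[45, 28] (not full yet)
step 3: append 16 -> window=[45, 28, 16] -> max=45
step 4: append 11 -> window=[28, 16, 11] -> max=28
step 5: append 23 -> window=[16, 11, 23] -> max=23
step 6: append 25 -> window=[11, 23, 25] -> max=25
step 7: append 25 -> window=[23, 25, 25] -> max=25
step 8: append 43 -> window=[25, 25, 43] -> max=43
step 9: append 28 -> window=[25, 43, 28] -> max=43
step 10: append 25 -> window=[43, 28, 25] -> max=43
step 11: append 54 -> window=[28, 25, 54] -> max=54
step 12: append 33 -> window=[25, 54, 33] -> max=54
step 13: append 33 -> window=[54, 33, 33] -> max=54
step 14: append 59 -> window=[33, 33, 59] -> max=59
step 15: append 58 -> window=[33, 59, 58] -> max=59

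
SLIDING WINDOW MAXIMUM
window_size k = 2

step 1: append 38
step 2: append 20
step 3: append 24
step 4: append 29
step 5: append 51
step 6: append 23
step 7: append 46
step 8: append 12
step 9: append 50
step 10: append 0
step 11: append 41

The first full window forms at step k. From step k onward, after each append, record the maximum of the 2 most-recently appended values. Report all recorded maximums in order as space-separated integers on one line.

Answer: 38 24 29 51 51 46 46 50 50 41

Derivation:
step 1: append 38 -> window=[38] (not full yet)
step 2: append 20 -> window=[38, 20] -> max=38
step 3: append 24 -> window=[20, 24] -> max=24
step 4: append 29 -> window=[24, 29] -> max=29
step 5: append 51 -> window=[29, 51] -> max=51
step 6: append 23 -> window=[51, 23] -> max=51
step 7: append 46 -> window=[23, 46] -> max=46
step 8: append 12 -> window=[46, 12] -> max=46
step 9: append 50 -> window=[12, 50] -> max=50
step 10: append 0 -> window=[50, 0] -> max=50
step 11: append 41 -> window=[0, 41] -> max=41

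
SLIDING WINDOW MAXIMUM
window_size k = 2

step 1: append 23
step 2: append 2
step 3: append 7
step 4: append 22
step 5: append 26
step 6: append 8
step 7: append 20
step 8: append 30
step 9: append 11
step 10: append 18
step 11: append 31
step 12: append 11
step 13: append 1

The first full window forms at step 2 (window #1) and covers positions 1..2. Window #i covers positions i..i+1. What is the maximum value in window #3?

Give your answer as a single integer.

Answer: 22

Derivation:
step 1: append 23 -> window=[23] (not full yet)
step 2: append 2 -> window=[23, 2] -> max=23
step 3: append 7 -> window=[2, 7] -> max=7
step 4: append 22 -> window=[7, 22] -> max=22
Window #3 max = 22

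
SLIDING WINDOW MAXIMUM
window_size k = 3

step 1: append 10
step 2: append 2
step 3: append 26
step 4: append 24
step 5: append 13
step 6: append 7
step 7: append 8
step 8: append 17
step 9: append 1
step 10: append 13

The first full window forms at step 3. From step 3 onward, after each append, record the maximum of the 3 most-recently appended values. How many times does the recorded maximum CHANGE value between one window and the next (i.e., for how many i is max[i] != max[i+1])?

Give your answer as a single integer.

Answer: 3

Derivation:
step 1: append 10 -> window=[10] (not full yet)
step 2: append 2 -> window=[10, 2] (not full yet)
step 3: append 26 -> window=[10, 2, 26] -> max=26
step 4: append 24 -> window=[2, 26, 24] -> max=26
step 5: append 13 -> window=[26, 24, 13] -> max=26
step 6: append 7 -> window=[24, 13, 7] -> max=24
step 7: append 8 -> window=[13, 7, 8] -> max=13
step 8: append 17 -> window=[7, 8, 17] -> max=17
step 9: append 1 -> window=[8, 17, 1] -> max=17
step 10: append 13 -> window=[17, 1, 13] -> max=17
Recorded maximums: 26 26 26 24 13 17 17 17
Changes between consecutive maximums: 3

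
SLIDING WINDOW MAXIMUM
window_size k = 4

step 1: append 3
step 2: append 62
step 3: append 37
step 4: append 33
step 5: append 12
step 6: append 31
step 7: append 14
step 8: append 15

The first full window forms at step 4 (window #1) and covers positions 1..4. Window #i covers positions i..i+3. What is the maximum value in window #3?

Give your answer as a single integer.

step 1: append 3 -> window=[3] (not full yet)
step 2: append 62 -> window=[3, 62] (not full yet)
step 3: append 37 -> window=[3, 62, 37] (not full yet)
step 4: append 33 -> window=[3, 62, 37, 33] -> max=62
step 5: append 12 -> window=[62, 37, 33, 12] -> max=62
step 6: append 31 -> window=[37, 33, 12, 31] -> max=37
Window #3 max = 37

Answer: 37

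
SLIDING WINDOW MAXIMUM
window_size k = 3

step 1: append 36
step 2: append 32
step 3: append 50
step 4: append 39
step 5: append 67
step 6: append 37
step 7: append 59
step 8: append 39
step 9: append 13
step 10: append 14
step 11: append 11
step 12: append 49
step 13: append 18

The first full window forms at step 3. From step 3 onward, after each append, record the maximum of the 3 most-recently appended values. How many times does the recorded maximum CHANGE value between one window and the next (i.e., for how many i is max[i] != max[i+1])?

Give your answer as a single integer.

step 1: append 36 -> window=[36] (not full yet)
step 2: append 32 -> window=[36, 32] (not full yet)
step 3: append 50 -> window=[36, 32, 50] -> max=50
step 4: append 39 -> window=[32, 50, 39] -> max=50
step 5: append 67 -> window=[50, 39, 67] -> max=67
step 6: append 37 -> window=[39, 67, 37] -> max=67
step 7: append 59 -> window=[67, 37, 59] -> max=67
step 8: append 39 -> window=[37, 59, 39] -> max=59
step 9: append 13 -> window=[59, 39, 13] -> max=59
step 10: append 14 -> window=[39, 13, 14] -> max=39
step 11: append 11 -> window=[13, 14, 11] -> max=14
step 12: append 49 -> window=[14, 11, 49] -> max=49
step 13: append 18 -> window=[11, 49, 18] -> max=49
Recorded maximums: 50 50 67 67 67 59 59 39 14 49 49
Changes between consecutive maximums: 5

Answer: 5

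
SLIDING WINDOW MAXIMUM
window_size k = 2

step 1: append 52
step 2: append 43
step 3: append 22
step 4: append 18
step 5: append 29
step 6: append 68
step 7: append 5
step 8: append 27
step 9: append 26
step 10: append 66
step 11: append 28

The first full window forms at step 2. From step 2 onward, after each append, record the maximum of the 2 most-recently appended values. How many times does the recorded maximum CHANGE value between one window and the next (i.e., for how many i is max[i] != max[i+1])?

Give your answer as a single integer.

Answer: 6

Derivation:
step 1: append 52 -> window=[52] (not full yet)
step 2: append 43 -> window=[52, 43] -> max=52
step 3: append 22 -> window=[43, 22] -> max=43
step 4: append 18 -> window=[22, 18] -> max=22
step 5: append 29 -> window=[18, 29] -> max=29
step 6: append 68 -> window=[29, 68] -> max=68
step 7: append 5 -> window=[68, 5] -> max=68
step 8: append 27 -> window=[5, 27] -> max=27
step 9: append 26 -> window=[27, 26] -> max=27
step 10: append 66 -> window=[26, 66] -> max=66
step 11: append 28 -> window=[66, 28] -> max=66
Recorded maximums: 52 43 22 29 68 68 27 27 66 66
Changes between consecutive maximums: 6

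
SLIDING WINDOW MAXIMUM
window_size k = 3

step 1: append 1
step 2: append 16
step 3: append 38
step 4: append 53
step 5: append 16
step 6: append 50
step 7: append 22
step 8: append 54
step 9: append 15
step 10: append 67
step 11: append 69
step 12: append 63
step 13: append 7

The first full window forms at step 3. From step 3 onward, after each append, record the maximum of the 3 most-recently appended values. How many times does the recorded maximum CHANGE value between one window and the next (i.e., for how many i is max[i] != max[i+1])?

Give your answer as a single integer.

step 1: append 1 -> window=[1] (not full yet)
step 2: append 16 -> window=[1, 16] (not full yet)
step 3: append 38 -> window=[1, 16, 38] -> max=38
step 4: append 53 -> window=[16, 38, 53] -> max=53
step 5: append 16 -> window=[38, 53, 16] -> max=53
step 6: append 50 -> window=[53, 16, 50] -> max=53
step 7: append 22 -> window=[16, 50, 22] -> max=50
step 8: append 54 -> window=[50, 22, 54] -> max=54
step 9: append 15 -> window=[22, 54, 15] -> max=54
step 10: append 67 -> window=[54, 15, 67] -> max=67
step 11: append 69 -> window=[15, 67, 69] -> max=69
step 12: append 63 -> window=[67, 69, 63] -> max=69
step 13: append 7 -> window=[69, 63, 7] -> max=69
Recorded maximums: 38 53 53 53 50 54 54 67 69 69 69
Changes between consecutive maximums: 5

Answer: 5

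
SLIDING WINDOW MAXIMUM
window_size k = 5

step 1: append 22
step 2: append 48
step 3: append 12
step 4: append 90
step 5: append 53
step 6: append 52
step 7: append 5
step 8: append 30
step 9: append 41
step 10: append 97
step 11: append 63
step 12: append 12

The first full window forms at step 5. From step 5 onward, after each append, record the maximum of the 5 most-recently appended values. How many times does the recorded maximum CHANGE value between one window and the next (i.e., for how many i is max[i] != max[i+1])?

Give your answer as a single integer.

step 1: append 22 -> window=[22] (not full yet)
step 2: append 48 -> window=[22, 48] (not full yet)
step 3: append 12 -> window=[22, 48, 12] (not full yet)
step 4: append 90 -> window=[22, 48, 12, 90] (not full yet)
step 5: append 53 -> window=[22, 48, 12, 90, 53] -> max=90
step 6: append 52 -> window=[48, 12, 90, 53, 52] -> max=90
step 7: append 5 -> window=[12, 90, 53, 52, 5] -> max=90
step 8: append 30 -> window=[90, 53, 52, 5, 30] -> max=90
step 9: append 41 -> window=[53, 52, 5, 30, 41] -> max=53
step 10: append 97 -> window=[52, 5, 30, 41, 97] -> max=97
step 11: append 63 -> window=[5, 30, 41, 97, 63] -> max=97
step 12: append 12 -> window=[30, 41, 97, 63, 12] -> max=97
Recorded maximums: 90 90 90 90 53 97 97 97
Changes between consecutive maximums: 2

Answer: 2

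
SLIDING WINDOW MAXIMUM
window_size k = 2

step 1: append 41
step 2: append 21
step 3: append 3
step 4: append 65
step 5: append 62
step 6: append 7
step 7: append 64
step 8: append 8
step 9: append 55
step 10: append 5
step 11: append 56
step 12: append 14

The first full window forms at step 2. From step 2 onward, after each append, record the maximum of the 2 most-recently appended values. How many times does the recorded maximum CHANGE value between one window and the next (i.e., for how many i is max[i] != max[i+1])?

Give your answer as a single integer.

step 1: append 41 -> window=[41] (not full yet)
step 2: append 21 -> window=[41, 21] -> max=41
step 3: append 3 -> window=[21, 3] -> max=21
step 4: append 65 -> window=[3, 65] -> max=65
step 5: append 62 -> window=[65, 62] -> max=65
step 6: append 7 -> window=[62, 7] -> max=62
step 7: append 64 -> window=[7, 64] -> max=64
step 8: append 8 -> window=[64, 8] -> max=64
step 9: append 55 -> window=[8, 55] -> max=55
step 10: append 5 -> window=[55, 5] -> max=55
step 11: append 56 -> window=[5, 56] -> max=56
step 12: append 14 -> window=[56, 14] -> max=56
Recorded maximums: 41 21 65 65 62 64 64 55 55 56 56
Changes between consecutive maximums: 6

Answer: 6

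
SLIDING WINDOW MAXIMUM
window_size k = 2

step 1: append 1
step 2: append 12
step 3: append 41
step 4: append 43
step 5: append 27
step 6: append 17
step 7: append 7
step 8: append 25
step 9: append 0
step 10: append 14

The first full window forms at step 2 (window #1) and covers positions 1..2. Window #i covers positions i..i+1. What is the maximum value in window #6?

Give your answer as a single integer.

step 1: append 1 -> window=[1] (not full yet)
step 2: append 12 -> window=[1, 12] -> max=12
step 3: append 41 -> window=[12, 41] -> max=41
step 4: append 43 -> window=[41, 43] -> max=43
step 5: append 27 -> window=[43, 27] -> max=43
step 6: append 17 -> window=[27, 17] -> max=27
step 7: append 7 -> window=[17, 7] -> max=17
Window #6 max = 17

Answer: 17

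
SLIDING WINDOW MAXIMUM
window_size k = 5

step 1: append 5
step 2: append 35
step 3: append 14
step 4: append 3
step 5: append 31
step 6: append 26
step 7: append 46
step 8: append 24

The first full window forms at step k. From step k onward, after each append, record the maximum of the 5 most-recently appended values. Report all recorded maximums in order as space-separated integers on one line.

Answer: 35 35 46 46

Derivation:
step 1: append 5 -> window=[5] (not full yet)
step 2: append 35 -> window=[5, 35] (not full yet)
step 3: append 14 -> window=[5, 35, 14] (not full yet)
step 4: append 3 -> window=[5, 35, 14, 3] (not full yet)
step 5: append 31 -> window=[5, 35, 14, 3, 31] -> max=35
step 6: append 26 -> window=[35, 14, 3, 31, 26] -> max=35
step 7: append 46 -> window=[14, 3, 31, 26, 46] -> max=46
step 8: append 24 -> window=[3, 31, 26, 46, 24] -> max=46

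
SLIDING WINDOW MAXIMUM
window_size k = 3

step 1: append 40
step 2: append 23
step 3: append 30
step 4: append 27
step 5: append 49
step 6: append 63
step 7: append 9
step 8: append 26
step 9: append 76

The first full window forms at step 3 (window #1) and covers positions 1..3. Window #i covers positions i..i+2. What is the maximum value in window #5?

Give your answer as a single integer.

Answer: 63

Derivation:
step 1: append 40 -> window=[40] (not full yet)
step 2: append 23 -> window=[40, 23] (not full yet)
step 3: append 30 -> window=[40, 23, 30] -> max=40
step 4: append 27 -> window=[23, 30, 27] -> max=30
step 5: append 49 -> window=[30, 27, 49] -> max=49
step 6: append 63 -> window=[27, 49, 63] -> max=63
step 7: append 9 -> window=[49, 63, 9] -> max=63
Window #5 max = 63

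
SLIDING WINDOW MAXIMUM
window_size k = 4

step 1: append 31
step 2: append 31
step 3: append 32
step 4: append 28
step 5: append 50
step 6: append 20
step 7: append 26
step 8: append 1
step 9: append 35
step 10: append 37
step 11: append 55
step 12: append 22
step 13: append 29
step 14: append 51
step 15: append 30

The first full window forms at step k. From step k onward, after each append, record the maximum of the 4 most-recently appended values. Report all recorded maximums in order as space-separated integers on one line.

step 1: append 31 -> window=[31] (not full yet)
step 2: append 31 -> window=[31, 31] (not full yet)
step 3: append 32 -> window=[31, 31, 32] (not full yet)
step 4: append 28 -> window=[31, 31, 32, 28] -> max=32
step 5: append 50 -> window=[31, 32, 28, 50] -> max=50
step 6: append 20 -> window=[32, 28, 50, 20] -> max=50
step 7: append 26 -> window=[28, 50, 20, 26] -> max=50
step 8: append 1 -> window=[50, 20, 26, 1] -> max=50
step 9: append 35 -> window=[20, 26, 1, 35] -> max=35
step 10: append 37 -> window=[26, 1, 35, 37] -> max=37
step 11: append 55 -> window=[1, 35, 37, 55] -> max=55
step 12: append 22 -> window=[35, 37, 55, 22] -> max=55
step 13: append 29 -> window=[37, 55, 22, 29] -> max=55
step 14: append 51 -> window=[55, 22, 29, 51] -> max=55
step 15: append 30 -> window=[22, 29, 51, 30] -> max=51

Answer: 32 50 50 50 50 35 37 55 55 55 55 51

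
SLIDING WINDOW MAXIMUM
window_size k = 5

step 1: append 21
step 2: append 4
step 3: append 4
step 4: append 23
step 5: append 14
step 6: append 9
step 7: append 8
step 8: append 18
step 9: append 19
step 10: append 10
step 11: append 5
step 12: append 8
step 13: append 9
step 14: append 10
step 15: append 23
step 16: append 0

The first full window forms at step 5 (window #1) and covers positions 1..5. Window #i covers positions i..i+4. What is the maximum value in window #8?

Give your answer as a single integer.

step 1: append 21 -> window=[21] (not full yet)
step 2: append 4 -> window=[21, 4] (not full yet)
step 3: append 4 -> window=[21, 4, 4] (not full yet)
step 4: append 23 -> window=[21, 4, 4, 23] (not full yet)
step 5: append 14 -> window=[21, 4, 4, 23, 14] -> max=23
step 6: append 9 -> window=[4, 4, 23, 14, 9] -> max=23
step 7: append 8 -> window=[4, 23, 14, 9, 8] -> max=23
step 8: append 18 -> window=[23, 14, 9, 8, 18] -> max=23
step 9: append 19 -> window=[14, 9, 8, 18, 19] -> max=19
step 10: append 10 -> window=[9, 8, 18, 19, 10] -> max=19
step 11: append 5 -> window=[8, 18, 19, 10, 5] -> max=19
step 12: append 8 -> window=[18, 19, 10, 5, 8] -> max=19
Window #8 max = 19

Answer: 19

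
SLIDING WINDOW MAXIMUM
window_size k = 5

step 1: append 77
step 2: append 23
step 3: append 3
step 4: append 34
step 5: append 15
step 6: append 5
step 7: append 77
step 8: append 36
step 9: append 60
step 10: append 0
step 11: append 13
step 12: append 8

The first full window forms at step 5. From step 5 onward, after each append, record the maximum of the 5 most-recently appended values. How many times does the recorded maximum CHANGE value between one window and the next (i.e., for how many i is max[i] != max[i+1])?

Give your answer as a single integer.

Answer: 3

Derivation:
step 1: append 77 -> window=[77] (not full yet)
step 2: append 23 -> window=[77, 23] (not full yet)
step 3: append 3 -> window=[77, 23, 3] (not full yet)
step 4: append 34 -> window=[77, 23, 3, 34] (not full yet)
step 5: append 15 -> window=[77, 23, 3, 34, 15] -> max=77
step 6: append 5 -> window=[23, 3, 34, 15, 5] -> max=34
step 7: append 77 -> window=[3, 34, 15, 5, 77] -> max=77
step 8: append 36 -> window=[34, 15, 5, 77, 36] -> max=77
step 9: append 60 -> window=[15, 5, 77, 36, 60] -> max=77
step 10: append 0 -> window=[5, 77, 36, 60, 0] -> max=77
step 11: append 13 -> window=[77, 36, 60, 0, 13] -> max=77
step 12: append 8 -> window=[36, 60, 0, 13, 8] -> max=60
Recorded maximums: 77 34 77 77 77 77 77 60
Changes between consecutive maximums: 3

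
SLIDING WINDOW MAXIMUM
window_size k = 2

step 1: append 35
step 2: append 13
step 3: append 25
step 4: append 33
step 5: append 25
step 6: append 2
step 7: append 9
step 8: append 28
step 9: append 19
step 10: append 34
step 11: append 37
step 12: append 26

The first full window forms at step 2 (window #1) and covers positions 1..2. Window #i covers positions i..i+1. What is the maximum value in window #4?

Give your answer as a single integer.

step 1: append 35 -> window=[35] (not full yet)
step 2: append 13 -> window=[35, 13] -> max=35
step 3: append 25 -> window=[13, 25] -> max=25
step 4: append 33 -> window=[25, 33] -> max=33
step 5: append 25 -> window=[33, 25] -> max=33
Window #4 max = 33

Answer: 33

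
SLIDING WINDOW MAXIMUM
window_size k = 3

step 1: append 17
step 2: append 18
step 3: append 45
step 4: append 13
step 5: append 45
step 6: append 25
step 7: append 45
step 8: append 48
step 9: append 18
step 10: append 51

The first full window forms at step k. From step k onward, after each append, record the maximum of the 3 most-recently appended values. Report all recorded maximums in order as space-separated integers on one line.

step 1: append 17 -> window=[17] (not full yet)
step 2: append 18 -> window=[17, 18] (not full yet)
step 3: append 45 -> window=[17, 18, 45] -> max=45
step 4: append 13 -> window=[18, 45, 13] -> max=45
step 5: append 45 -> window=[45, 13, 45] -> max=45
step 6: append 25 -> window=[13, 45, 25] -> max=45
step 7: append 45 -> window=[45, 25, 45] -> max=45
step 8: append 48 -> window=[25, 45, 48] -> max=48
step 9: append 18 -> window=[45, 48, 18] -> max=48
step 10: append 51 -> window=[48, 18, 51] -> max=51

Answer: 45 45 45 45 45 48 48 51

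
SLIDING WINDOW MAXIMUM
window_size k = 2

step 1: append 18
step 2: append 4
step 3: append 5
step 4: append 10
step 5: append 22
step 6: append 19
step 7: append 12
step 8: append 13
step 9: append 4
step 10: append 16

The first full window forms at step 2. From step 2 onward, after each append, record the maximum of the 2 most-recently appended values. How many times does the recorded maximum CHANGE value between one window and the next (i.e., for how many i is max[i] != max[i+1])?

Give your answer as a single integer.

step 1: append 18 -> window=[18] (not full yet)
step 2: append 4 -> window=[18, 4] -> max=18
step 3: append 5 -> window=[4, 5] -> max=5
step 4: append 10 -> window=[5, 10] -> max=10
step 5: append 22 -> window=[10, 22] -> max=22
step 6: append 19 -> window=[22, 19] -> max=22
step 7: append 12 -> window=[19, 12] -> max=19
step 8: append 13 -> window=[12, 13] -> max=13
step 9: append 4 -> window=[13, 4] -> max=13
step 10: append 16 -> window=[4, 16] -> max=16
Recorded maximums: 18 5 10 22 22 19 13 13 16
Changes between consecutive maximums: 6

Answer: 6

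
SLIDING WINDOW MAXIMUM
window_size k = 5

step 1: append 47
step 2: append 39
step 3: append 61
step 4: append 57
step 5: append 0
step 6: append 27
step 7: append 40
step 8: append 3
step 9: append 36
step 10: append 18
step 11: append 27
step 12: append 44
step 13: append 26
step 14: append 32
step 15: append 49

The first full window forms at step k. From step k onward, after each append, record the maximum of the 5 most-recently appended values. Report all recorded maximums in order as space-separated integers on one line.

Answer: 61 61 61 57 40 40 40 44 44 44 49

Derivation:
step 1: append 47 -> window=[47] (not full yet)
step 2: append 39 -> window=[47, 39] (not full yet)
step 3: append 61 -> window=[47, 39, 61] (not full yet)
step 4: append 57 -> window=[47, 39, 61, 57] (not full yet)
step 5: append 0 -> window=[47, 39, 61, 57, 0] -> max=61
step 6: append 27 -> window=[39, 61, 57, 0, 27] -> max=61
step 7: append 40 -> window=[61, 57, 0, 27, 40] -> max=61
step 8: append 3 -> window=[57, 0, 27, 40, 3] -> max=57
step 9: append 36 -> window=[0, 27, 40, 3, 36] -> max=40
step 10: append 18 -> window=[27, 40, 3, 36, 18] -> max=40
step 11: append 27 -> window=[40, 3, 36, 18, 27] -> max=40
step 12: append 44 -> window=[3, 36, 18, 27, 44] -> max=44
step 13: append 26 -> window=[36, 18, 27, 44, 26] -> max=44
step 14: append 32 -> window=[18, 27, 44, 26, 32] -> max=44
step 15: append 49 -> window=[27, 44, 26, 32, 49] -> max=49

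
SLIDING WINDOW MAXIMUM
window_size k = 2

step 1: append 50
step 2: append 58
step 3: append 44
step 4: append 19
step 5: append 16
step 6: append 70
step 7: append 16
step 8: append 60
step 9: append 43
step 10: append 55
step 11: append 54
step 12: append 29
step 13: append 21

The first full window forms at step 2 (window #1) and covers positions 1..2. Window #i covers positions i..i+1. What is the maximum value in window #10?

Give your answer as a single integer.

step 1: append 50 -> window=[50] (not full yet)
step 2: append 58 -> window=[50, 58] -> max=58
step 3: append 44 -> window=[58, 44] -> max=58
step 4: append 19 -> window=[44, 19] -> max=44
step 5: append 16 -> window=[19, 16] -> max=19
step 6: append 70 -> window=[16, 70] -> max=70
step 7: append 16 -> window=[70, 16] -> max=70
step 8: append 60 -> window=[16, 60] -> max=60
step 9: append 43 -> window=[60, 43] -> max=60
step 10: append 55 -> window=[43, 55] -> max=55
step 11: append 54 -> window=[55, 54] -> max=55
Window #10 max = 55

Answer: 55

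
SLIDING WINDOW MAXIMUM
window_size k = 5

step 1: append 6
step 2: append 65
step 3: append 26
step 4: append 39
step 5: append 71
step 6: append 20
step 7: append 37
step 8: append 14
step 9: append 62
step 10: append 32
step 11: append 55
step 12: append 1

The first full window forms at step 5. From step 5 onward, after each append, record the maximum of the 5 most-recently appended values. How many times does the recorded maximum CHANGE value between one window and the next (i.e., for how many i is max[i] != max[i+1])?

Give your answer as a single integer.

step 1: append 6 -> window=[6] (not full yet)
step 2: append 65 -> window=[6, 65] (not full yet)
step 3: append 26 -> window=[6, 65, 26] (not full yet)
step 4: append 39 -> window=[6, 65, 26, 39] (not full yet)
step 5: append 71 -> window=[6, 65, 26, 39, 71] -> max=71
step 6: append 20 -> window=[65, 26, 39, 71, 20] -> max=71
step 7: append 37 -> window=[26, 39, 71, 20, 37] -> max=71
step 8: append 14 -> window=[39, 71, 20, 37, 14] -> max=71
step 9: append 62 -> window=[71, 20, 37, 14, 62] -> max=71
step 10: append 32 -> window=[20, 37, 14, 62, 32] -> max=62
step 11: append 55 -> window=[37, 14, 62, 32, 55] -> max=62
step 12: append 1 -> window=[14, 62, 32, 55, 1] -> max=62
Recorded maximums: 71 71 71 71 71 62 62 62
Changes between consecutive maximums: 1

Answer: 1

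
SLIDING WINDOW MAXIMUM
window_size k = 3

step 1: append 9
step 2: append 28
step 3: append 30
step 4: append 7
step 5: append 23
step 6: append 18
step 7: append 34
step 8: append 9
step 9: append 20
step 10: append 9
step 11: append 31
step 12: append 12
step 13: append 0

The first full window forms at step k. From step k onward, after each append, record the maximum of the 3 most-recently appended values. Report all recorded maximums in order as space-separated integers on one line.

step 1: append 9 -> window=[9] (not full yet)
step 2: append 28 -> window=[9, 28] (not full yet)
step 3: append 30 -> window=[9, 28, 30] -> max=30
step 4: append 7 -> window=[28, 30, 7] -> max=30
step 5: append 23 -> window=[30, 7, 23] -> max=30
step 6: append 18 -> window=[7, 23, 18] -> max=23
step 7: append 34 -> window=[23, 18, 34] -> max=34
step 8: append 9 -> window=[18, 34, 9] -> max=34
step 9: append 20 -> window=[34, 9, 20] -> max=34
step 10: append 9 -> window=[9, 20, 9] -> max=20
step 11: append 31 -> window=[20, 9, 31] -> max=31
step 12: append 12 -> window=[9, 31, 12] -> max=31
step 13: append 0 -> window=[31, 12, 0] -> max=31

Answer: 30 30 30 23 34 34 34 20 31 31 31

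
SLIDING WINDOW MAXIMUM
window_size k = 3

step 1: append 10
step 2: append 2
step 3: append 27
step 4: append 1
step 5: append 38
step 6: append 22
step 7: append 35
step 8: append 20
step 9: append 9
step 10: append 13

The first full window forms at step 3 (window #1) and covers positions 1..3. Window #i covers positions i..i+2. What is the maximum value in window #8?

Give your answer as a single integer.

Answer: 20

Derivation:
step 1: append 10 -> window=[10] (not full yet)
step 2: append 2 -> window=[10, 2] (not full yet)
step 3: append 27 -> window=[10, 2, 27] -> max=27
step 4: append 1 -> window=[2, 27, 1] -> max=27
step 5: append 38 -> window=[27, 1, 38] -> max=38
step 6: append 22 -> window=[1, 38, 22] -> max=38
step 7: append 35 -> window=[38, 22, 35] -> max=38
step 8: append 20 -> window=[22, 35, 20] -> max=35
step 9: append 9 -> window=[35, 20, 9] -> max=35
step 10: append 13 -> window=[20, 9, 13] -> max=20
Window #8 max = 20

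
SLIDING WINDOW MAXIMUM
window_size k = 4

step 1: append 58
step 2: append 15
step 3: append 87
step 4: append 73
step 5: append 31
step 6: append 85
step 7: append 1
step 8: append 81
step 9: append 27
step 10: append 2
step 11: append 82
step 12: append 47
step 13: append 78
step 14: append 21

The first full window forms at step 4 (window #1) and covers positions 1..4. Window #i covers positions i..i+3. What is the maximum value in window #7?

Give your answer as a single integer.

step 1: append 58 -> window=[58] (not full yet)
step 2: append 15 -> window=[58, 15] (not full yet)
step 3: append 87 -> window=[58, 15, 87] (not full yet)
step 4: append 73 -> window=[58, 15, 87, 73] -> max=87
step 5: append 31 -> window=[15, 87, 73, 31] -> max=87
step 6: append 85 -> window=[87, 73, 31, 85] -> max=87
step 7: append 1 -> window=[73, 31, 85, 1] -> max=85
step 8: append 81 -> window=[31, 85, 1, 81] -> max=85
step 9: append 27 -> window=[85, 1, 81, 27] -> max=85
step 10: append 2 -> window=[1, 81, 27, 2] -> max=81
Window #7 max = 81

Answer: 81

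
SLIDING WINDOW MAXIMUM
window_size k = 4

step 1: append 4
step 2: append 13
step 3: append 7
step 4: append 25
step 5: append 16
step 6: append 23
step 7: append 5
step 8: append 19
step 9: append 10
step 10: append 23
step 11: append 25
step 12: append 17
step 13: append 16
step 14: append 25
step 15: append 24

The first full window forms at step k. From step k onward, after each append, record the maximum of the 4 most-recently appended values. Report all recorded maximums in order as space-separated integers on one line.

Answer: 25 25 25 25 23 23 23 25 25 25 25 25

Derivation:
step 1: append 4 -> window=[4] (not full yet)
step 2: append 13 -> window=[4, 13] (not full yet)
step 3: append 7 -> window=[4, 13, 7] (not full yet)
step 4: append 25 -> window=[4, 13, 7, 25] -> max=25
step 5: append 16 -> window=[13, 7, 25, 16] -> max=25
step 6: append 23 -> window=[7, 25, 16, 23] -> max=25
step 7: append 5 -> window=[25, 16, 23, 5] -> max=25
step 8: append 19 -> window=[16, 23, 5, 19] -> max=23
step 9: append 10 -> window=[23, 5, 19, 10] -> max=23
step 10: append 23 -> window=[5, 19, 10, 23] -> max=23
step 11: append 25 -> window=[19, 10, 23, 25] -> max=25
step 12: append 17 -> window=[10, 23, 25, 17] -> max=25
step 13: append 16 -> window=[23, 25, 17, 16] -> max=25
step 14: append 25 -> window=[25, 17, 16, 25] -> max=25
step 15: append 24 -> window=[17, 16, 25, 24] -> max=25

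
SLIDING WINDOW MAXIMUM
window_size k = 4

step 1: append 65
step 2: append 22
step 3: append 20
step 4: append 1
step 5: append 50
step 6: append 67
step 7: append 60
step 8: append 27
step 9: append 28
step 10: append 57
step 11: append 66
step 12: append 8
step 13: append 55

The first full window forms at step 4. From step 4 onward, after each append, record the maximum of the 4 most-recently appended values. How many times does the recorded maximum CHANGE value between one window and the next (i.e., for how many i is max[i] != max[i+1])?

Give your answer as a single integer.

Answer: 4

Derivation:
step 1: append 65 -> window=[65] (not full yet)
step 2: append 22 -> window=[65, 22] (not full yet)
step 3: append 20 -> window=[65, 22, 20] (not full yet)
step 4: append 1 -> window=[65, 22, 20, 1] -> max=65
step 5: append 50 -> window=[22, 20, 1, 50] -> max=50
step 6: append 67 -> window=[20, 1, 50, 67] -> max=67
step 7: append 60 -> window=[1, 50, 67, 60] -> max=67
step 8: append 27 -> window=[50, 67, 60, 27] -> max=67
step 9: append 28 -> window=[67, 60, 27, 28] -> max=67
step 10: append 57 -> window=[60, 27, 28, 57] -> max=60
step 11: append 66 -> window=[27, 28, 57, 66] -> max=66
step 12: append 8 -> window=[28, 57, 66, 8] -> max=66
step 13: append 55 -> window=[57, 66, 8, 55] -> max=66
Recorded maximums: 65 50 67 67 67 67 60 66 66 66
Changes between consecutive maximums: 4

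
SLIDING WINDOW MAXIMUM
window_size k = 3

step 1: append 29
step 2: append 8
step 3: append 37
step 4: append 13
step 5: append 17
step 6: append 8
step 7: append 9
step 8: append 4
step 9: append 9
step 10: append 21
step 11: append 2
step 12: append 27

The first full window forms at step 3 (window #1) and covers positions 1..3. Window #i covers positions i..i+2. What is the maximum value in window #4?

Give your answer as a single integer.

Answer: 17

Derivation:
step 1: append 29 -> window=[29] (not full yet)
step 2: append 8 -> window=[29, 8] (not full yet)
step 3: append 37 -> window=[29, 8, 37] -> max=37
step 4: append 13 -> window=[8, 37, 13] -> max=37
step 5: append 17 -> window=[37, 13, 17] -> max=37
step 6: append 8 -> window=[13, 17, 8] -> max=17
Window #4 max = 17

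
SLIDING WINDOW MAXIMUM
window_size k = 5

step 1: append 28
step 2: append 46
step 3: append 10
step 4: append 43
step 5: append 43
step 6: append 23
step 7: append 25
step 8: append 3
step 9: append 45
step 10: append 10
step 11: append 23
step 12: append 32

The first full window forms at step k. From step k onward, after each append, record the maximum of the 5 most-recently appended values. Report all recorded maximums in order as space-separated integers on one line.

Answer: 46 46 43 43 45 45 45 45

Derivation:
step 1: append 28 -> window=[28] (not full yet)
step 2: append 46 -> window=[28, 46] (not full yet)
step 3: append 10 -> window=[28, 46, 10] (not full yet)
step 4: append 43 -> window=[28, 46, 10, 43] (not full yet)
step 5: append 43 -> window=[28, 46, 10, 43, 43] -> max=46
step 6: append 23 -> window=[46, 10, 43, 43, 23] -> max=46
step 7: append 25 -> window=[10, 43, 43, 23, 25] -> max=43
step 8: append 3 -> window=[43, 43, 23, 25, 3] -> max=43
step 9: append 45 -> window=[43, 23, 25, 3, 45] -> max=45
step 10: append 10 -> window=[23, 25, 3, 45, 10] -> max=45
step 11: append 23 -> window=[25, 3, 45, 10, 23] -> max=45
step 12: append 32 -> window=[3, 45, 10, 23, 32] -> max=45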